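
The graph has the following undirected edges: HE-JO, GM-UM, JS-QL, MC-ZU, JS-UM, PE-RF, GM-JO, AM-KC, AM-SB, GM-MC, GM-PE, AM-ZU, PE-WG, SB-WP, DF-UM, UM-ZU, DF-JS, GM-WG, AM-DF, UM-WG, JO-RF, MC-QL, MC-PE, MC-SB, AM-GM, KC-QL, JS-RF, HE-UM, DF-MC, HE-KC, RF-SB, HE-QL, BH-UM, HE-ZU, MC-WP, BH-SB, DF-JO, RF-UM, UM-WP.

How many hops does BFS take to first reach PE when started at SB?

2

Level 0: SB
Level 1: AM, BH, MC, RF, WP
Level 2: DF, GM, JO, JS, KC, PE, QL, UM, ZU
Level 3: HE, WG
PE first appears at level 2.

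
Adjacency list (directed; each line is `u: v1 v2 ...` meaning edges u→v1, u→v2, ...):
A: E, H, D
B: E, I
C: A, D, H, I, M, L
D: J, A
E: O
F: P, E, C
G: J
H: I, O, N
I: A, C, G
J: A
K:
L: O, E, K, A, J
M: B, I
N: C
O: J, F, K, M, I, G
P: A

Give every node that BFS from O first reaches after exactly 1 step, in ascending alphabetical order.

F, G, I, J, K, M

Level 0: O
Level 1: F, G, I, J, K, M
Level 2: A, B, C, E, P
Level 3: D, H, L
Level 4: N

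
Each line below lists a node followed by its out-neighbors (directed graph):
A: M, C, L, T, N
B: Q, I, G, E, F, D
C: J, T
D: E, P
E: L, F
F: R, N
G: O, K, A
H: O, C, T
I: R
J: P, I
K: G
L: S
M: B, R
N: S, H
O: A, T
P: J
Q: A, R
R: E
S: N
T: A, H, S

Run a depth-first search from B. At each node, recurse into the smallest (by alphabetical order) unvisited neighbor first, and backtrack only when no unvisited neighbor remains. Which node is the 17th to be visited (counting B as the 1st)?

O

Visit B
B → D
D → E
E → F
F → N
N → H
H → C
C → J
J → I
I → R
J → P
C → T
T → A
A → L
L → S
A → M
H → O
B → G
G → K
B → Q

Visit order: B, D, E, F, N, H, C, J, I, R, P, T, A, L, S, M, O, G, K, Q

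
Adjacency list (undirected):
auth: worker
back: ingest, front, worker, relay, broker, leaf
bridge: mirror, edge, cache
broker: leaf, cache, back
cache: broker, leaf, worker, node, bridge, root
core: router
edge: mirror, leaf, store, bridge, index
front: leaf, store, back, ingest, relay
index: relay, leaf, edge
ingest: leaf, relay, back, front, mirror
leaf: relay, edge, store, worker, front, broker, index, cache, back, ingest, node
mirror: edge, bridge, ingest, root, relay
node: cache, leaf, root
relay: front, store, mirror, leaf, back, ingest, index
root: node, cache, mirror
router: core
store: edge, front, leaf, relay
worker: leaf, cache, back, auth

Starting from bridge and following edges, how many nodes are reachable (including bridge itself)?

BFS from bridge visits: bridge, mirror, edge, cache, ingest, root, relay, leaf, store, index, broker, worker, node, back, front, auth
Reachable nodes: 16 of 18 total.

16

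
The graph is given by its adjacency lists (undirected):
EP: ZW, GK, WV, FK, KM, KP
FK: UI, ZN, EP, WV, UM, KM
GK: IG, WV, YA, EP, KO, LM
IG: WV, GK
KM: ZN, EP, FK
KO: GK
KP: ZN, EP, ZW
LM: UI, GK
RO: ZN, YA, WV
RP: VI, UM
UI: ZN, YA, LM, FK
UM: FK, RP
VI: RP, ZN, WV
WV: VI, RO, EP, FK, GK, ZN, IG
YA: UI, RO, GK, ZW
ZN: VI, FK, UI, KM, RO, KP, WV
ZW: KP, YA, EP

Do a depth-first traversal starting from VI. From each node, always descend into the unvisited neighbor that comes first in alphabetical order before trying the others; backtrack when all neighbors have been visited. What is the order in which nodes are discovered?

VI, RP, UM, FK, EP, GK, IG, WV, RO, YA, UI, LM, ZN, KM, KP, ZW, KO

Visit VI
VI → RP
RP → UM
UM → FK
FK → EP
EP → GK
GK → IG
IG → WV
WV → RO
RO → YA
YA → UI
UI → LM
UI → ZN
ZN → KM
ZN → KP
KP → ZW
GK → KO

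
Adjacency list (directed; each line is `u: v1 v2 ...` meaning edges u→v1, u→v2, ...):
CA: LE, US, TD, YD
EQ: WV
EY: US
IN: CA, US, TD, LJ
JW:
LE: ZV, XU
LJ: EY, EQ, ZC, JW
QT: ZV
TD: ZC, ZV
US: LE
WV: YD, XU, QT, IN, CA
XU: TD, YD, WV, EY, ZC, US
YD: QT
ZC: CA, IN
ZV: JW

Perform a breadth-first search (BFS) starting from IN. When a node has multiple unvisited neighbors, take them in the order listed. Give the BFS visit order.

Visit IN; enqueue CA, US, TD, LJ → queue [CA, US, TD, LJ]
Visit CA; enqueue LE, YD → queue [US, TD, LJ, LE, YD]
Visit US → queue [TD, LJ, LE, YD]
Visit TD; enqueue ZC, ZV → queue [LJ, LE, YD, ZC, ZV]
Visit LJ; enqueue EY, EQ, JW → queue [LE, YD, ZC, ZV, EY, EQ, JW]
Visit LE; enqueue XU → queue [YD, ZC, ZV, EY, EQ, JW, XU]
Visit YD; enqueue QT → queue [ZC, ZV, EY, EQ, JW, XU, QT]
Visit ZC → queue [ZV, EY, EQ, JW, XU, QT]
Visit ZV → queue [EY, EQ, JW, XU, QT]
Visit EY → queue [EQ, JW, XU, QT]
Visit EQ; enqueue WV → queue [JW, XU, QT, WV]
Visit JW → queue [XU, QT, WV]
Visit XU → queue [QT, WV]
Visit QT → queue [WV]
Visit WV → queue []

IN -> CA -> US -> TD -> LJ -> LE -> YD -> ZC -> ZV -> EY -> EQ -> JW -> XU -> QT -> WV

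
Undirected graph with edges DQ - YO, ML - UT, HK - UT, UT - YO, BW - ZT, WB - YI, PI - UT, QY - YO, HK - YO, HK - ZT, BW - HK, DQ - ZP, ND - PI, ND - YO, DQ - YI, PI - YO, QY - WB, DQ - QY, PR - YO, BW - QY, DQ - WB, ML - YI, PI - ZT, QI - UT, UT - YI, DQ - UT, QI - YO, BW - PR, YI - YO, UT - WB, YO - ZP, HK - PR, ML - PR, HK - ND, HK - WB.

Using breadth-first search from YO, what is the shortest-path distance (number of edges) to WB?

Level 0: YO
Level 1: DQ, HK, ND, PI, PR, QI, QY, UT, YI, ZP
Level 2: BW, ML, WB, ZT
WB first appears at level 2.

2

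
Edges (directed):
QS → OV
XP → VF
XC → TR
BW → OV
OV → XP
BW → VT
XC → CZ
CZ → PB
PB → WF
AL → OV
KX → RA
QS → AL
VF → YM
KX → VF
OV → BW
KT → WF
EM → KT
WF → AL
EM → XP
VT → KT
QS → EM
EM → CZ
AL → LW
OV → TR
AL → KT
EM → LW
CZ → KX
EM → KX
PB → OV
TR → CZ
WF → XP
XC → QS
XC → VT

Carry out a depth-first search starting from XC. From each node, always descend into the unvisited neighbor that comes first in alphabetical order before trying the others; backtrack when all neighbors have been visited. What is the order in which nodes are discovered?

XC -> CZ -> KX -> RA -> VF -> YM -> PB -> OV -> BW -> VT -> KT -> WF -> AL -> LW -> XP -> TR -> QS -> EM

Visit XC
XC → CZ
CZ → KX
KX → RA
KX → VF
VF → YM
CZ → PB
PB → OV
OV → BW
BW → VT
VT → KT
KT → WF
WF → AL
AL → LW
WF → XP
OV → TR
XC → QS
QS → EM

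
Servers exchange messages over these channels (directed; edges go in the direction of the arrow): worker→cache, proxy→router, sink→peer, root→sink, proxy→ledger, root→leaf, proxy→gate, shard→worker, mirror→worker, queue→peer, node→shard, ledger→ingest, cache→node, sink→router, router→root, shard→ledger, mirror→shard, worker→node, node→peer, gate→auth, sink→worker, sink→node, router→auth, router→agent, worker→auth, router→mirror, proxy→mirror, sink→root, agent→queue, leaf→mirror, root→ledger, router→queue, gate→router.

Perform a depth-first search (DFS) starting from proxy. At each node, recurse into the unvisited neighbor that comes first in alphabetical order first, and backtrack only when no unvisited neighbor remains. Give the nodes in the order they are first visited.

proxy -> gate -> auth -> router -> agent -> queue -> peer -> mirror -> shard -> ledger -> ingest -> worker -> cache -> node -> root -> leaf -> sink

Visit proxy
proxy → gate
gate → auth
gate → router
router → agent
agent → queue
queue → peer
router → mirror
mirror → shard
shard → ledger
ledger → ingest
shard → worker
worker → cache
cache → node
router → root
root → leaf
root → sink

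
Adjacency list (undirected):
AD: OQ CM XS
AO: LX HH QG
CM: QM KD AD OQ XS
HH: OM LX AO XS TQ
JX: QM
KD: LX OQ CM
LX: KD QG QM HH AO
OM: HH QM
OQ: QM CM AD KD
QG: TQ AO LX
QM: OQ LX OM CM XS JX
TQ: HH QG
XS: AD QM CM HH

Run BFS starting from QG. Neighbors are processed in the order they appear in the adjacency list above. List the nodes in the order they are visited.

Visit QG; enqueue TQ, AO, LX → queue [TQ, AO, LX]
Visit TQ; enqueue HH → queue [AO, LX, HH]
Visit AO → queue [LX, HH]
Visit LX; enqueue KD, QM → queue [HH, KD, QM]
Visit HH; enqueue OM, XS → queue [KD, QM, OM, XS]
Visit KD; enqueue OQ, CM → queue [QM, OM, XS, OQ, CM]
Visit QM; enqueue JX → queue [OM, XS, OQ, CM, JX]
Visit OM → queue [XS, OQ, CM, JX]
Visit XS; enqueue AD → queue [OQ, CM, JX, AD]
Visit OQ → queue [CM, JX, AD]
Visit CM → queue [JX, AD]
Visit JX → queue [AD]
Visit AD → queue []

QG → TQ → AO → LX → HH → KD → QM → OM → XS → OQ → CM → JX → AD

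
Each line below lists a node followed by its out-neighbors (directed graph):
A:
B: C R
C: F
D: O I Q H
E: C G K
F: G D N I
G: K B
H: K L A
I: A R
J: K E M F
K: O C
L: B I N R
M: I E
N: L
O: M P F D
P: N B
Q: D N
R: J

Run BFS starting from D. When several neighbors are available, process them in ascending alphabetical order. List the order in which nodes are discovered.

D, H, I, O, Q, A, K, L, R, F, M, P, N, C, B, J, G, E

Visit D; enqueue H, I, O, Q → queue [H, I, O, Q]
Visit H; enqueue A, K, L → queue [I, O, Q, A, K, L]
Visit I; enqueue R → queue [O, Q, A, K, L, R]
Visit O; enqueue F, M, P → queue [Q, A, K, L, R, F, M, P]
Visit Q; enqueue N → queue [A, K, L, R, F, M, P, N]
Visit A → queue [K, L, R, F, M, P, N]
Visit K; enqueue C → queue [L, R, F, M, P, N, C]
Visit L; enqueue B → queue [R, F, M, P, N, C, B]
Visit R; enqueue J → queue [F, M, P, N, C, B, J]
Visit F; enqueue G → queue [M, P, N, C, B, J, G]
Visit M; enqueue E → queue [P, N, C, B, J, G, E]
Visit P → queue [N, C, B, J, G, E]
Visit N → queue [C, B, J, G, E]
Visit C → queue [B, J, G, E]
Visit B → queue [J, G, E]
Visit J → queue [G, E]
Visit G → queue [E]
Visit E → queue []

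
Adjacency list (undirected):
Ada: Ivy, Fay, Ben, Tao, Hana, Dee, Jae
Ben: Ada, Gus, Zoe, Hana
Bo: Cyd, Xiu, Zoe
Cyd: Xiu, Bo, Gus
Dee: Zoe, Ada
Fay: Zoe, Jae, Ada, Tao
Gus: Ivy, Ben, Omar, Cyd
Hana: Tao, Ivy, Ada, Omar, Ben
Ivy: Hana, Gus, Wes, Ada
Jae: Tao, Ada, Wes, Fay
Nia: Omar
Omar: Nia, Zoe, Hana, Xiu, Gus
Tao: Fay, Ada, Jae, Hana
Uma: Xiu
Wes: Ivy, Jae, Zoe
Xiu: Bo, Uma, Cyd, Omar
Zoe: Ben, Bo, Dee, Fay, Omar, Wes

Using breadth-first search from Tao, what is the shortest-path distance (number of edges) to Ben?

Level 0: Tao
Level 1: Ada, Fay, Hana, Jae
Level 2: Ben, Dee, Ivy, Omar, Wes, Zoe
Level 3: Bo, Gus, Nia, Xiu
Level 4: Cyd, Uma
Ben first appears at level 2.

2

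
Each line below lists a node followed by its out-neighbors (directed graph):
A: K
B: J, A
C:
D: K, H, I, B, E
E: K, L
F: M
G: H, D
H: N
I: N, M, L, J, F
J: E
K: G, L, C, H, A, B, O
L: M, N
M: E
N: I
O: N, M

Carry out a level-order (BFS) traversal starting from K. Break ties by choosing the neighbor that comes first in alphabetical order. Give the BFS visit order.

Visit K; enqueue A, B, C, G, H, L, O → queue [A, B, C, G, H, L, O]
Visit A → queue [B, C, G, H, L, O]
Visit B; enqueue J → queue [C, G, H, L, O, J]
Visit C → queue [G, H, L, O, J]
Visit G; enqueue D → queue [H, L, O, J, D]
Visit H; enqueue N → queue [L, O, J, D, N]
Visit L; enqueue M → queue [O, J, D, N, M]
Visit O → queue [J, D, N, M]
Visit J; enqueue E → queue [D, N, M, E]
Visit D; enqueue I → queue [N, M, E, I]
Visit N → queue [M, E, I]
Visit M → queue [E, I]
Visit E → queue [I]
Visit I; enqueue F → queue [F]
Visit F → queue []

K, A, B, C, G, H, L, O, J, D, N, M, E, I, F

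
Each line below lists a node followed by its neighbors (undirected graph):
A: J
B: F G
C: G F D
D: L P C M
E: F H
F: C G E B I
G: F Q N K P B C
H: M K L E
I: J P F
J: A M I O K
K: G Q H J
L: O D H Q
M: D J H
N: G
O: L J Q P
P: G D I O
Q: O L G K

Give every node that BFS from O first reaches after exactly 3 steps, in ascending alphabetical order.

Level 0: O
Level 1: J, L, P, Q
Level 2: A, D, G, H, I, K, M
Level 3: B, C, E, F, N

B, C, E, F, N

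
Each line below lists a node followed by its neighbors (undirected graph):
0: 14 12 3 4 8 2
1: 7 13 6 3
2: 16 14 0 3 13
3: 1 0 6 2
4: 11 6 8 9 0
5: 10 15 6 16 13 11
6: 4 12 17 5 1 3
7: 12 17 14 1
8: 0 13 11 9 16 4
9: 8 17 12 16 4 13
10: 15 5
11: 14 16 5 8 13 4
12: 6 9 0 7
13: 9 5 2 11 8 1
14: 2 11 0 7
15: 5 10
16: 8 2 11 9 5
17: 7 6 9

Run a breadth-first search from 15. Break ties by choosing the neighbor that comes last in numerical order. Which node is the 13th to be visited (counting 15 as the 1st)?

Visit 15; enqueue 10, 5 → queue [10, 5]
Visit 10 → queue [5]
Visit 5; enqueue 16, 13, 11, 6 → queue [16, 13, 11, 6]
Visit 16; enqueue 9, 8, 2 → queue [13, 11, 6, 9, 8, 2]
Visit 13; enqueue 1 → queue [11, 6, 9, 8, 2, 1]
Visit 11; enqueue 14, 4 → queue [6, 9, 8, 2, 1, 14, 4]
Visit 6; enqueue 17, 12, 3 → queue [9, 8, 2, 1, 14, 4, 17, 12, 3]
Visit 9 → queue [8, 2, 1, 14, 4, 17, 12, 3]
Visit 8; enqueue 0 → queue [2, 1, 14, 4, 17, 12, 3, 0]
Visit 2 → queue [1, 14, 4, 17, 12, 3, 0]
Visit 1; enqueue 7 → queue [14, 4, 17, 12, 3, 0, 7]
Visit 14 → queue [4, 17, 12, 3, 0, 7]
Visit 4 → queue [17, 12, 3, 0, 7]
Visit 17 → queue [12, 3, 0, 7]
Visit 12 → queue [3, 0, 7]
Visit 3 → queue [0, 7]
Visit 0 → queue [7]
Visit 7 → queue []

Visit order: 15, 10, 5, 16, 13, 11, 6, 9, 8, 2, 1, 14, 4, 17, 12, 3, 0, 7

4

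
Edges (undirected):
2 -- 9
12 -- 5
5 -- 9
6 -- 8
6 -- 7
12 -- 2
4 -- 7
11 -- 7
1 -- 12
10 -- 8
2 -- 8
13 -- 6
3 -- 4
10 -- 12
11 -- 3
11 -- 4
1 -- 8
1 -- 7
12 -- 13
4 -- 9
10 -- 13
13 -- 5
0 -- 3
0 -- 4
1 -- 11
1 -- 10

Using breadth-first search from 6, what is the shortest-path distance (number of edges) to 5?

2

Level 0: 6
Level 1: 7, 8, 13
Level 2: 1, 2, 4, 5, 10, 11, 12
Level 3: 0, 3, 9
5 first appears at level 2.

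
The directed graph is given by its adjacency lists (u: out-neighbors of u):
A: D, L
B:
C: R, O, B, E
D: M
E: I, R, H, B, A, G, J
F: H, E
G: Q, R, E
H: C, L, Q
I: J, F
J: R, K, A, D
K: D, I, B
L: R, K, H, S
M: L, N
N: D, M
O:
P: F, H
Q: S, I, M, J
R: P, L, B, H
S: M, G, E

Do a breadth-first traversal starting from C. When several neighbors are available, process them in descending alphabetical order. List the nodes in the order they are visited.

Visit C; enqueue R, O, E, B → queue [R, O, E, B]
Visit R; enqueue P, L, H → queue [O, E, B, P, L, H]
Visit O → queue [E, B, P, L, H]
Visit E; enqueue J, I, G, A → queue [B, P, L, H, J, I, G, A]
Visit B → queue [P, L, H, J, I, G, A]
Visit P; enqueue F → queue [L, H, J, I, G, A, F]
Visit L; enqueue S, K → queue [H, J, I, G, A, F, S, K]
Visit H; enqueue Q → queue [J, I, G, A, F, S, K, Q]
Visit J; enqueue D → queue [I, G, A, F, S, K, Q, D]
Visit I → queue [G, A, F, S, K, Q, D]
Visit G → queue [A, F, S, K, Q, D]
Visit A → queue [F, S, K, Q, D]
Visit F → queue [S, K, Q, D]
Visit S; enqueue M → queue [K, Q, D, M]
Visit K → queue [Q, D, M]
Visit Q → queue [D, M]
Visit D → queue [M]
Visit M; enqueue N → queue [N]
Visit N → queue []

C R O E B P L H J I G A F S K Q D M N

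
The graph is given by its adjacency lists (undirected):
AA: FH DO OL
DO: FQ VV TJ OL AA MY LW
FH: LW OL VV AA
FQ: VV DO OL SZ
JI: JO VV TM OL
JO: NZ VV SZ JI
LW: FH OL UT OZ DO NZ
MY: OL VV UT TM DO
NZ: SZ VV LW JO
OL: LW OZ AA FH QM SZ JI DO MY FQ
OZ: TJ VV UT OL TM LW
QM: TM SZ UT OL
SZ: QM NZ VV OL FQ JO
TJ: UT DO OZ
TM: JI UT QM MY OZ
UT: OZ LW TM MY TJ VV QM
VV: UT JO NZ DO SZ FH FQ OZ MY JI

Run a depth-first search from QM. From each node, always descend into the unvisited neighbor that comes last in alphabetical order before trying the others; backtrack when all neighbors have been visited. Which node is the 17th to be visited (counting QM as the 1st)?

FQ

Visit QM
QM → UT
UT → VV
VV → SZ
SZ → OL
OL → OZ
OZ → TM
TM → MY
MY → DO
DO → TJ
DO → LW
LW → NZ
NZ → JO
JO → JI
LW → FH
FH → AA
DO → FQ

Visit order: QM, UT, VV, SZ, OL, OZ, TM, MY, DO, TJ, LW, NZ, JO, JI, FH, AA, FQ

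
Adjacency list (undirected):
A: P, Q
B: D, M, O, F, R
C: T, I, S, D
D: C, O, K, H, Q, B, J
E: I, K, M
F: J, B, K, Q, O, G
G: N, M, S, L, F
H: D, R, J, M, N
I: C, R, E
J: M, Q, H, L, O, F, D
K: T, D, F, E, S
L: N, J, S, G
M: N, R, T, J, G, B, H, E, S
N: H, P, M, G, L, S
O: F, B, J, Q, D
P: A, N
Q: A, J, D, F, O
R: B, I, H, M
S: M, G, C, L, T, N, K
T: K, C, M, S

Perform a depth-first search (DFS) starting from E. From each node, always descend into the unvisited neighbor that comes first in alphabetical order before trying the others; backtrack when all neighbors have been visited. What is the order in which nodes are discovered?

Visit E
E → I
I → C
C → D
D → B
B → F
F → G
G → L
L → J
J → H
H → M
M → N
N → P
P → A
A → Q
Q → O
N → S
S → K
K → T
M → R

E I C D B F G L J H M N P A Q O S K T R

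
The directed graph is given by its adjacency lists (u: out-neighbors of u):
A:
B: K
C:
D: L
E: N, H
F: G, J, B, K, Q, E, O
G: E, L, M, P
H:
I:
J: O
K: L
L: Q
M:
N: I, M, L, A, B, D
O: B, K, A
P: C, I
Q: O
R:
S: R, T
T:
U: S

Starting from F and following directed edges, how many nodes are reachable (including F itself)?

BFS from F visits: F, B, E, G, J, K, O, Q, H, N, L, M, P, A, D, I, C
Reachable nodes: 17 of 21 total.

17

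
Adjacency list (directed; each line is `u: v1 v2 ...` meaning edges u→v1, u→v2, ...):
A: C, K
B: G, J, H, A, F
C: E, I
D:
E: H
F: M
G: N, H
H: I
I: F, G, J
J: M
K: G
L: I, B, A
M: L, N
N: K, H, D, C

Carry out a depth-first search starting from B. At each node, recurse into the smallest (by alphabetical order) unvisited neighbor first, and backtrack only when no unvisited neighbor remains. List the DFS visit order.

B, A, C, E, H, I, F, M, L, N, D, K, G, J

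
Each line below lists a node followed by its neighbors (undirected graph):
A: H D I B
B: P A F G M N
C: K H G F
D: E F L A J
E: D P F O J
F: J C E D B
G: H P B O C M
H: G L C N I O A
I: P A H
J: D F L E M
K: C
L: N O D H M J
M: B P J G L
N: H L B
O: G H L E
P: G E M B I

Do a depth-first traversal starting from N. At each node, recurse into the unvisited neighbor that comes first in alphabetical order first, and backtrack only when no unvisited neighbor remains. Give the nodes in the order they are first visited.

N → B → A → D → E → F → C → G → H → I → P → M → J → L → O → K

Visit N
N → B
B → A
A → D
D → E
E → F
F → C
C → G
G → H
H → I
I → P
P → M
M → J
J → L
L → O
C → K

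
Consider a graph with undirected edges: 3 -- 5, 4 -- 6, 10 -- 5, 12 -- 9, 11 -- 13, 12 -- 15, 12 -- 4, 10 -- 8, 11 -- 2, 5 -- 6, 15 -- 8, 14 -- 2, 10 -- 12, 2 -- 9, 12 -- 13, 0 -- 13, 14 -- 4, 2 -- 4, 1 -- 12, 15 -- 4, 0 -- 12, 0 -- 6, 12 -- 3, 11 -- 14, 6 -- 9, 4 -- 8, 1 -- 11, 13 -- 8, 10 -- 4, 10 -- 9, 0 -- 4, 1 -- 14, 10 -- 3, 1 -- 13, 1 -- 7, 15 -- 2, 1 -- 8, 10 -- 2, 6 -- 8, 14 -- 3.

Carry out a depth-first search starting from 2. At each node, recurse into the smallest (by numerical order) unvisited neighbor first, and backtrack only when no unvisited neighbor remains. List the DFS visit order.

Visit 2
2 → 4
4 → 0
0 → 6
6 → 5
5 → 3
3 → 10
10 → 8
8 → 1
1 → 7
1 → 11
11 → 13
13 → 12
12 → 9
12 → 15
11 → 14

2, 4, 0, 6, 5, 3, 10, 8, 1, 7, 11, 13, 12, 9, 15, 14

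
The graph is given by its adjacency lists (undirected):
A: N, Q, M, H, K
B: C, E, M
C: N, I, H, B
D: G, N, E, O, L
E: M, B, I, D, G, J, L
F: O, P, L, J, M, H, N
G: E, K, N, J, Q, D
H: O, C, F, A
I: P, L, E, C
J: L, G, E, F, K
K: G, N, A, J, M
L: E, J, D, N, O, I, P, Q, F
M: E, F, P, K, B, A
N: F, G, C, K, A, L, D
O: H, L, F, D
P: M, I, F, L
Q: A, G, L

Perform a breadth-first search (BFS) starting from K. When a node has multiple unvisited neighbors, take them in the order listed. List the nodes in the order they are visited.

K, G, N, A, J, M, E, Q, D, F, C, L, H, P, B, I, O

Visit K; enqueue G, N, A, J, M → queue [G, N, A, J, M]
Visit G; enqueue E, Q, D → queue [N, A, J, M, E, Q, D]
Visit N; enqueue F, C, L → queue [A, J, M, E, Q, D, F, C, L]
Visit A; enqueue H → queue [J, M, E, Q, D, F, C, L, H]
Visit J → queue [M, E, Q, D, F, C, L, H]
Visit M; enqueue P, B → queue [E, Q, D, F, C, L, H, P, B]
Visit E; enqueue I → queue [Q, D, F, C, L, H, P, B, I]
Visit Q → queue [D, F, C, L, H, P, B, I]
Visit D; enqueue O → queue [F, C, L, H, P, B, I, O]
Visit F → queue [C, L, H, P, B, I, O]
Visit C → queue [L, H, P, B, I, O]
Visit L → queue [H, P, B, I, O]
Visit H → queue [P, B, I, O]
Visit P → queue [B, I, O]
Visit B → queue [I, O]
Visit I → queue [O]
Visit O → queue []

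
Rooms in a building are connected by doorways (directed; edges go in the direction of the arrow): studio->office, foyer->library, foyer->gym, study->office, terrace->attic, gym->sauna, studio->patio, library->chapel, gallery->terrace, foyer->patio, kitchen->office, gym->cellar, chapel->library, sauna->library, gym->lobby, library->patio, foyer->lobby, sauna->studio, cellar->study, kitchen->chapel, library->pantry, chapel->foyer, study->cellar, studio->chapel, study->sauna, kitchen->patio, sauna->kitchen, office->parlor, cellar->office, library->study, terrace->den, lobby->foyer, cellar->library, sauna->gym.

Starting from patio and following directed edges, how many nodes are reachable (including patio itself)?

BFS from patio visits: patio
Reachable nodes: 1 of 18 total.

1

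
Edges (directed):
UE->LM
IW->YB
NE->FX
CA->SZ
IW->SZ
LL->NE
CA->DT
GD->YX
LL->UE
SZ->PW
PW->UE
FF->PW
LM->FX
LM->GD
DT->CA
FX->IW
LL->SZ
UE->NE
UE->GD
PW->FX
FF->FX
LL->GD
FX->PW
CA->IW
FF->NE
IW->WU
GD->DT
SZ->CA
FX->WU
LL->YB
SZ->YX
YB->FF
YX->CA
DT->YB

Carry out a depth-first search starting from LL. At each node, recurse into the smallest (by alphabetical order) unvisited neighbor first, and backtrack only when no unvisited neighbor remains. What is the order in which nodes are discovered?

LL, GD, DT, CA, IW, SZ, PW, FX, WU, UE, LM, NE, YX, YB, FF

Visit LL
LL → GD
GD → DT
DT → CA
CA → IW
IW → SZ
SZ → PW
PW → FX
FX → WU
PW → UE
UE → LM
UE → NE
SZ → YX
IW → YB
YB → FF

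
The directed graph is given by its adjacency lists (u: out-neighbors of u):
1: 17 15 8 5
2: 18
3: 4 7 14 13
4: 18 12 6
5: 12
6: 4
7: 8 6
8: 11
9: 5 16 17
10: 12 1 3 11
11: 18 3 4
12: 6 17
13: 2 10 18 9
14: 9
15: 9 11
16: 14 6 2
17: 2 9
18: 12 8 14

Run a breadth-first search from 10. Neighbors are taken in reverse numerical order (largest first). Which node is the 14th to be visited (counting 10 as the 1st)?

Visit 10; enqueue 12, 11, 3, 1 → queue [12, 11, 3, 1]
Visit 12; enqueue 17, 6 → queue [11, 3, 1, 17, 6]
Visit 11; enqueue 18, 4 → queue [3, 1, 17, 6, 18, 4]
Visit 3; enqueue 14, 13, 7 → queue [1, 17, 6, 18, 4, 14, 13, 7]
Visit 1; enqueue 15, 8, 5 → queue [17, 6, 18, 4, 14, 13, 7, 15, 8, 5]
Visit 17; enqueue 9, 2 → queue [6, 18, 4, 14, 13, 7, 15, 8, 5, 9, 2]
Visit 6 → queue [18, 4, 14, 13, 7, 15, 8, 5, 9, 2]
Visit 18 → queue [4, 14, 13, 7, 15, 8, 5, 9, 2]
Visit 4 → queue [14, 13, 7, 15, 8, 5, 9, 2]
Visit 14 → queue [13, 7, 15, 8, 5, 9, 2]
Visit 13 → queue [7, 15, 8, 5, 9, 2]
Visit 7 → queue [15, 8, 5, 9, 2]
Visit 15 → queue [8, 5, 9, 2]
Visit 8 → queue [5, 9, 2]
Visit 5 → queue [9, 2]
Visit 9; enqueue 16 → queue [2, 16]
Visit 2 → queue [16]
Visit 16 → queue []

Visit order: 10, 12, 11, 3, 1, 17, 6, 18, 4, 14, 13, 7, 15, 8, 5, 9, 2, 16

8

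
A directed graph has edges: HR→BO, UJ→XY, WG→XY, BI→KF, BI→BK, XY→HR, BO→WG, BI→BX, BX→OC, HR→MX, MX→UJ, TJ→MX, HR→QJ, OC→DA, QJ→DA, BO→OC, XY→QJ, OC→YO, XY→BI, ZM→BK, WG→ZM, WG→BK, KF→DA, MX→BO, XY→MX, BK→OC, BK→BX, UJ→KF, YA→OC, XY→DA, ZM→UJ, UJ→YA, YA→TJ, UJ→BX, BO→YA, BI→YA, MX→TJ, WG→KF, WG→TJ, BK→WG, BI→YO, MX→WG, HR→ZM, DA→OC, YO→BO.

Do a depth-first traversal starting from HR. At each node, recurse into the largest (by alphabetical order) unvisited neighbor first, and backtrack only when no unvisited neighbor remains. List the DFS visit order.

Visit HR
HR → ZM
ZM → UJ
UJ → YA
YA → TJ
TJ → MX
MX → WG
WG → XY
XY → QJ
QJ → DA
DA → OC
OC → YO
YO → BO
XY → BI
BI → KF
BI → BX
BI → BK

HR → ZM → UJ → YA → TJ → MX → WG → XY → QJ → DA → OC → YO → BO → BI → KF → BX → BK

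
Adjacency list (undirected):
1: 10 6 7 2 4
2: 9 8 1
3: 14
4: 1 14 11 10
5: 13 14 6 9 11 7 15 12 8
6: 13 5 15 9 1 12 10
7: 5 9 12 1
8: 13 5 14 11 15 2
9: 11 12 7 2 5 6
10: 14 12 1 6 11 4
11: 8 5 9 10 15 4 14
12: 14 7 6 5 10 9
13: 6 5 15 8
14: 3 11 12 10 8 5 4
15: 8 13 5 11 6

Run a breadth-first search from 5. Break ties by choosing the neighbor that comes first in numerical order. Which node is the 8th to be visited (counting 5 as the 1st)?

13

Visit 5; enqueue 6, 7, 8, 9, 11, 12, 13, 14, 15 → queue [6, 7, 8, 9, 11, 12, 13, 14, 15]
Visit 6; enqueue 1, 10 → queue [7, 8, 9, 11, 12, 13, 14, 15, 1, 10]
Visit 7 → queue [8, 9, 11, 12, 13, 14, 15, 1, 10]
Visit 8; enqueue 2 → queue [9, 11, 12, 13, 14, 15, 1, 10, 2]
Visit 9 → queue [11, 12, 13, 14, 15, 1, 10, 2]
Visit 11; enqueue 4 → queue [12, 13, 14, 15, 1, 10, 2, 4]
Visit 12 → queue [13, 14, 15, 1, 10, 2, 4]
Visit 13 → queue [14, 15, 1, 10, 2, 4]
Visit 14; enqueue 3 → queue [15, 1, 10, 2, 4, 3]
Visit 15 → queue [1, 10, 2, 4, 3]
Visit 1 → queue [10, 2, 4, 3]
Visit 10 → queue [2, 4, 3]
Visit 2 → queue [4, 3]
Visit 4 → queue [3]
Visit 3 → queue []

Visit order: 5, 6, 7, 8, 9, 11, 12, 13, 14, 15, 1, 10, 2, 4, 3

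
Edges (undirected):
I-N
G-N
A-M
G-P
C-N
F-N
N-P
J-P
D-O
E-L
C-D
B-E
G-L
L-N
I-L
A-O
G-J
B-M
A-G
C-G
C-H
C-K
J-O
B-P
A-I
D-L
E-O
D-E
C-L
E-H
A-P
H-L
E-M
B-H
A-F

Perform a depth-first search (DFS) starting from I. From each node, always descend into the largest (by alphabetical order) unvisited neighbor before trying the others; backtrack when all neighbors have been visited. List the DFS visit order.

I → N → P → J → O → E → M → B → H → L → G → C → K → D → A → F

Visit I
I → N
N → P
P → J
J → O
O → E
E → M
M → B
B → H
H → L
L → G
G → C
C → K
C → D
G → A
A → F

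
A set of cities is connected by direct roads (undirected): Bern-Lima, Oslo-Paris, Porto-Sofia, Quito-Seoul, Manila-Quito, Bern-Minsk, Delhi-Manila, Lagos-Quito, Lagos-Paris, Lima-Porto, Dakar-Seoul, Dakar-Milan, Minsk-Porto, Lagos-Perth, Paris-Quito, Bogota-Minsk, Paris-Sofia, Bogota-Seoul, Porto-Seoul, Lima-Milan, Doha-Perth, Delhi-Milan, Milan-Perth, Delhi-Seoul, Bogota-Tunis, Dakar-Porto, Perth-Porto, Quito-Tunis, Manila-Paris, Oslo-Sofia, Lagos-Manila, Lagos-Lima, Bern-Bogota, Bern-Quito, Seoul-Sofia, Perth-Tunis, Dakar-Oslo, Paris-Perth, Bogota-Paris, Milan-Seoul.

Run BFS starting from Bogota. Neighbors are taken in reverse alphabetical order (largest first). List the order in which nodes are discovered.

Bogota, Tunis, Seoul, Paris, Minsk, Bern, Quito, Perth, Sofia, Porto, Milan, Delhi, Dakar, Oslo, Manila, Lagos, Lima, Doha

Visit Bogota; enqueue Tunis, Seoul, Paris, Minsk, Bern → queue [Tunis, Seoul, Paris, Minsk, Bern]
Visit Tunis; enqueue Quito, Perth → queue [Seoul, Paris, Minsk, Bern, Quito, Perth]
Visit Seoul; enqueue Sofia, Porto, Milan, Delhi, Dakar → queue [Paris, Minsk, Bern, Quito, Perth, Sofia, Porto, Milan, Delhi, Dakar]
Visit Paris; enqueue Oslo, Manila, Lagos → queue [Minsk, Bern, Quito, Perth, Sofia, Porto, Milan, Delhi, Dakar, Oslo, Manila, Lagos]
Visit Minsk → queue [Bern, Quito, Perth, Sofia, Porto, Milan, Delhi, Dakar, Oslo, Manila, Lagos]
Visit Bern; enqueue Lima → queue [Quito, Perth, Sofia, Porto, Milan, Delhi, Dakar, Oslo, Manila, Lagos, Lima]
Visit Quito → queue [Perth, Sofia, Porto, Milan, Delhi, Dakar, Oslo, Manila, Lagos, Lima]
Visit Perth; enqueue Doha → queue [Sofia, Porto, Milan, Delhi, Dakar, Oslo, Manila, Lagos, Lima, Doha]
Visit Sofia → queue [Porto, Milan, Delhi, Dakar, Oslo, Manila, Lagos, Lima, Doha]
Visit Porto → queue [Milan, Delhi, Dakar, Oslo, Manila, Lagos, Lima, Doha]
Visit Milan → queue [Delhi, Dakar, Oslo, Manila, Lagos, Lima, Doha]
Visit Delhi → queue [Dakar, Oslo, Manila, Lagos, Lima, Doha]
Visit Dakar → queue [Oslo, Manila, Lagos, Lima, Doha]
Visit Oslo → queue [Manila, Lagos, Lima, Doha]
Visit Manila → queue [Lagos, Lima, Doha]
Visit Lagos → queue [Lima, Doha]
Visit Lima → queue [Doha]
Visit Doha → queue []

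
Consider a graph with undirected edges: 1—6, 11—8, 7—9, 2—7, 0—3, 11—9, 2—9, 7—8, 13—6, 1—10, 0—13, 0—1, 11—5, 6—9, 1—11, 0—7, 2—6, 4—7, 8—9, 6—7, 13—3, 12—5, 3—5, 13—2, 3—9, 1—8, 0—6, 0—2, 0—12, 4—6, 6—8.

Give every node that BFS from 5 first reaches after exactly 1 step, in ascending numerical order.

3, 11, 12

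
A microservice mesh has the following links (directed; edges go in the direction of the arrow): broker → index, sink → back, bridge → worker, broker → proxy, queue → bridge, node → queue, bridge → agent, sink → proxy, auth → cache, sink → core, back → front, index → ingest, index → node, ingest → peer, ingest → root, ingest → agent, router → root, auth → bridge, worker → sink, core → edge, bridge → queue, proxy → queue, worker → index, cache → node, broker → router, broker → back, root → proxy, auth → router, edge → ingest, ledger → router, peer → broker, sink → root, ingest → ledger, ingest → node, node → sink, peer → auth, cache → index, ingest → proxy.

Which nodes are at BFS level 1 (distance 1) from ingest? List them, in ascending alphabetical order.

Level 0: ingest
Level 1: agent, ledger, node, peer, proxy, root
Level 2: auth, broker, queue, router, sink
Level 3: back, bridge, cache, core, index
Level 4: edge, front, worker

agent, ledger, node, peer, proxy, root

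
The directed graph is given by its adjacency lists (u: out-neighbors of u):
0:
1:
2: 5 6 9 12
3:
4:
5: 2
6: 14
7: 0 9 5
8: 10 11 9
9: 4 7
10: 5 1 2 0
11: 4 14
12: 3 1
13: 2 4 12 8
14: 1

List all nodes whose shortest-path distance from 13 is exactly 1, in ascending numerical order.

Level 0: 13
Level 1: 2, 4, 8, 12
Level 2: 1, 3, 5, 6, 9, 10, 11
Level 3: 0, 7, 14

2, 4, 8, 12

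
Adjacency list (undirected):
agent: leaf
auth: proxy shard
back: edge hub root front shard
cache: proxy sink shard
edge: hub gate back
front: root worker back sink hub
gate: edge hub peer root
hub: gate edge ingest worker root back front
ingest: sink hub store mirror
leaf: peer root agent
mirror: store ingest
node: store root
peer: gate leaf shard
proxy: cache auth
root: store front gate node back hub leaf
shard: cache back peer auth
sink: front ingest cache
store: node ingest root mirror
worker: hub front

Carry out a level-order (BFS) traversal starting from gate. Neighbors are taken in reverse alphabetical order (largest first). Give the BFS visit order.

gate, root, peer, hub, edge, store, node, leaf, front, back, shard, worker, ingest, mirror, agent, sink, cache, auth, proxy

Visit gate; enqueue root, peer, hub, edge → queue [root, peer, hub, edge]
Visit root; enqueue store, node, leaf, front, back → queue [peer, hub, edge, store, node, leaf, front, back]
Visit peer; enqueue shard → queue [hub, edge, store, node, leaf, front, back, shard]
Visit hub; enqueue worker, ingest → queue [edge, store, node, leaf, front, back, shard, worker, ingest]
Visit edge → queue [store, node, leaf, front, back, shard, worker, ingest]
Visit store; enqueue mirror → queue [node, leaf, front, back, shard, worker, ingest, mirror]
Visit node → queue [leaf, front, back, shard, worker, ingest, mirror]
Visit leaf; enqueue agent → queue [front, back, shard, worker, ingest, mirror, agent]
Visit front; enqueue sink → queue [back, shard, worker, ingest, mirror, agent, sink]
Visit back → queue [shard, worker, ingest, mirror, agent, sink]
Visit shard; enqueue cache, auth → queue [worker, ingest, mirror, agent, sink, cache, auth]
Visit worker → queue [ingest, mirror, agent, sink, cache, auth]
Visit ingest → queue [mirror, agent, sink, cache, auth]
Visit mirror → queue [agent, sink, cache, auth]
Visit agent → queue [sink, cache, auth]
Visit sink → queue [cache, auth]
Visit cache; enqueue proxy → queue [auth, proxy]
Visit auth → queue [proxy]
Visit proxy → queue []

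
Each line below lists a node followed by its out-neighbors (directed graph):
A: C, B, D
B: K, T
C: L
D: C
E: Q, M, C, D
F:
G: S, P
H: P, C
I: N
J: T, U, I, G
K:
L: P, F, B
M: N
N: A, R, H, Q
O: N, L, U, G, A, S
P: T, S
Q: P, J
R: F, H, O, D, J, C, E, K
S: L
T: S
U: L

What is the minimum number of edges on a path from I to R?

Level 0: I
Level 1: N
Level 2: A, H, Q, R
Level 3: B, C, D, E, F, J, K, O, P
Level 4: G, L, M, S, T, U
R first appears at level 2.

2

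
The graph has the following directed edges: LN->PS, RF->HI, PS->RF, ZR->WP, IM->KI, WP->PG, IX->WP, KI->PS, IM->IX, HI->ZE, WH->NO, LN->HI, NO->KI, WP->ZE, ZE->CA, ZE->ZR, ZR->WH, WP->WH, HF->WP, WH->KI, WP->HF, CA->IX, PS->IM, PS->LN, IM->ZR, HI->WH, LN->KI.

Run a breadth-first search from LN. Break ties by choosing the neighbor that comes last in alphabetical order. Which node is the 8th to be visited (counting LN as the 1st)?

Visit LN; enqueue PS, KI, HI → queue [PS, KI, HI]
Visit PS; enqueue RF, IM → queue [KI, HI, RF, IM]
Visit KI → queue [HI, RF, IM]
Visit HI; enqueue ZE, WH → queue [RF, IM, ZE, WH]
Visit RF → queue [IM, ZE, WH]
Visit IM; enqueue ZR, IX → queue [ZE, WH, ZR, IX]
Visit ZE; enqueue CA → queue [WH, ZR, IX, CA]
Visit WH; enqueue NO → queue [ZR, IX, CA, NO]
Visit ZR; enqueue WP → queue [IX, CA, NO, WP]
Visit IX → queue [CA, NO, WP]
Visit CA → queue [NO, WP]
Visit NO → queue [WP]
Visit WP; enqueue PG, HF → queue [PG, HF]
Visit PG → queue [HF]
Visit HF → queue []

Visit order: LN, PS, KI, HI, RF, IM, ZE, WH, ZR, IX, CA, NO, WP, PG, HF

WH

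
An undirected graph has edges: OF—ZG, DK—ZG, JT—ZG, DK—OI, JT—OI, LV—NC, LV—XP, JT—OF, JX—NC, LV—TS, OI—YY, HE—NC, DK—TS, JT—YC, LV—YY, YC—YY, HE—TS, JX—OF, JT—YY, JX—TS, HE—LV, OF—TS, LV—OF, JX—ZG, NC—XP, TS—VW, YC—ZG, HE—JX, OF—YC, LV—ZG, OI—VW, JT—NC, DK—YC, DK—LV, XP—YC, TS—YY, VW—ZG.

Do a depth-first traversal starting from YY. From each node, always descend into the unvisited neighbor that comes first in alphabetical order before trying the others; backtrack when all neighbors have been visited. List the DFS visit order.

YY JT NC HE JX OF LV DK OI VW TS ZG YC XP

Visit YY
YY → JT
JT → NC
NC → HE
HE → JX
JX → OF
OF → LV
LV → DK
DK → OI
OI → VW
VW → TS
VW → ZG
ZG → YC
YC → XP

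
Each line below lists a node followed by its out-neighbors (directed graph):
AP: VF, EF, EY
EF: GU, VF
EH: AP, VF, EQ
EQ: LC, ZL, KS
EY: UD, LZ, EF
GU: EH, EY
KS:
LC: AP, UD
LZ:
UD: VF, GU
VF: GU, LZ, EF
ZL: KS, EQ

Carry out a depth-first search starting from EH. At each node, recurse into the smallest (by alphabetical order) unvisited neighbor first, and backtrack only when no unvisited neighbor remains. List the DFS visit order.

Visit EH
EH → AP
AP → EF
EF → GU
GU → EY
EY → LZ
EY → UD
UD → VF
EH → EQ
EQ → KS
EQ → LC
EQ → ZL

EH, AP, EF, GU, EY, LZ, UD, VF, EQ, KS, LC, ZL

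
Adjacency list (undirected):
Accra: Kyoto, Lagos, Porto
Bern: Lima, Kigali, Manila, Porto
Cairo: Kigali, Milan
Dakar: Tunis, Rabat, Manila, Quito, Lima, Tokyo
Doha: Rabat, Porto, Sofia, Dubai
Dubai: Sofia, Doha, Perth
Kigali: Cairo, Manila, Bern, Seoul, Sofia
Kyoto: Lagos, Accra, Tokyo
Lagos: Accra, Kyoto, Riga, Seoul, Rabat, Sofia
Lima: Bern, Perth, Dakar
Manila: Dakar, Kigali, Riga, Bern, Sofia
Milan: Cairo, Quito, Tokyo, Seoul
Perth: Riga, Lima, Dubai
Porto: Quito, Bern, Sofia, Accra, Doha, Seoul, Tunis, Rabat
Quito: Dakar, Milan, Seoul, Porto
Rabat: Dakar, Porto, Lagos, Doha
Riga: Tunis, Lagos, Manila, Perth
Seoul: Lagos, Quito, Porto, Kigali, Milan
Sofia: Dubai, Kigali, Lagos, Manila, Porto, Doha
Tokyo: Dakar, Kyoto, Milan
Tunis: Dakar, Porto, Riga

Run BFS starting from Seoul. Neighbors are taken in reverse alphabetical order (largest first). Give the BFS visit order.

Visit Seoul; enqueue Quito, Porto, Milan, Lagos, Kigali → queue [Quito, Porto, Milan, Lagos, Kigali]
Visit Quito; enqueue Dakar → queue [Porto, Milan, Lagos, Kigali, Dakar]
Visit Porto; enqueue Tunis, Sofia, Rabat, Doha, Bern, Accra → queue [Milan, Lagos, Kigali, Dakar, Tunis, Sofia, Rabat, Doha, Bern, Accra]
Visit Milan; enqueue Tokyo, Cairo → queue [Lagos, Kigali, Dakar, Tunis, Sofia, Rabat, Doha, Bern, Accra, Tokyo, Cairo]
Visit Lagos; enqueue Riga, Kyoto → queue [Kigali, Dakar, Tunis, Sofia, Rabat, Doha, Bern, Accra, Tokyo, Cairo, Riga, Kyoto]
Visit Kigali; enqueue Manila → queue [Dakar, Tunis, Sofia, Rabat, Doha, Bern, Accra, Tokyo, Cairo, Riga, Kyoto, Manila]
Visit Dakar; enqueue Lima → queue [Tunis, Sofia, Rabat, Doha, Bern, Accra, Tokyo, Cairo, Riga, Kyoto, Manila, Lima]
Visit Tunis → queue [Sofia, Rabat, Doha, Bern, Accra, Tokyo, Cairo, Riga, Kyoto, Manila, Lima]
Visit Sofia; enqueue Dubai → queue [Rabat, Doha, Bern, Accra, Tokyo, Cairo, Riga, Kyoto, Manila, Lima, Dubai]
Visit Rabat → queue [Doha, Bern, Accra, Tokyo, Cairo, Riga, Kyoto, Manila, Lima, Dubai]
Visit Doha → queue [Bern, Accra, Tokyo, Cairo, Riga, Kyoto, Manila, Lima, Dubai]
Visit Bern → queue [Accra, Tokyo, Cairo, Riga, Kyoto, Manila, Lima, Dubai]
Visit Accra → queue [Tokyo, Cairo, Riga, Kyoto, Manila, Lima, Dubai]
Visit Tokyo → queue [Cairo, Riga, Kyoto, Manila, Lima, Dubai]
Visit Cairo → queue [Riga, Kyoto, Manila, Lima, Dubai]
Visit Riga; enqueue Perth → queue [Kyoto, Manila, Lima, Dubai, Perth]
Visit Kyoto → queue [Manila, Lima, Dubai, Perth]
Visit Manila → queue [Lima, Dubai, Perth]
Visit Lima → queue [Dubai, Perth]
Visit Dubai → queue [Perth]
Visit Perth → queue []

Seoul Quito Porto Milan Lagos Kigali Dakar Tunis Sofia Rabat Doha Bern Accra Tokyo Cairo Riga Kyoto Manila Lima Dubai Perth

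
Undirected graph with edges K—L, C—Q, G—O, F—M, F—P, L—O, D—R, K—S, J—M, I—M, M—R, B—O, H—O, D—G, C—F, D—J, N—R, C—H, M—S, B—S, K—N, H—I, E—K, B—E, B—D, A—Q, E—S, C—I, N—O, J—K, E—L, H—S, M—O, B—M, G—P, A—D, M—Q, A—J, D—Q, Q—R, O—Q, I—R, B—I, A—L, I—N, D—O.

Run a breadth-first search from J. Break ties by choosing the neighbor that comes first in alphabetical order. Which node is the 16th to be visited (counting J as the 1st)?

I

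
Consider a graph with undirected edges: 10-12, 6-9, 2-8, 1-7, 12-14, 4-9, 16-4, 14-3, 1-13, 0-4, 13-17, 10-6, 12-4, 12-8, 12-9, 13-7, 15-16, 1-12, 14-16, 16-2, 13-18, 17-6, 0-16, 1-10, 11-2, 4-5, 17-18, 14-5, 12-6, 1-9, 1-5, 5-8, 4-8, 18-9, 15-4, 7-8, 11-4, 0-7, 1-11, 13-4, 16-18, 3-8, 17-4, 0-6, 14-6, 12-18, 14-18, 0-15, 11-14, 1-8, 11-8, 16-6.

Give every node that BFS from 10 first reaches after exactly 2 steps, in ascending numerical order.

0, 4, 5, 7, 8, 9, 11, 13, 14, 16, 17, 18

Level 0: 10
Level 1: 1, 6, 12
Level 2: 0, 4, 5, 7, 8, 9, 11, 13, 14, 16, 17, 18
Level 3: 2, 3, 15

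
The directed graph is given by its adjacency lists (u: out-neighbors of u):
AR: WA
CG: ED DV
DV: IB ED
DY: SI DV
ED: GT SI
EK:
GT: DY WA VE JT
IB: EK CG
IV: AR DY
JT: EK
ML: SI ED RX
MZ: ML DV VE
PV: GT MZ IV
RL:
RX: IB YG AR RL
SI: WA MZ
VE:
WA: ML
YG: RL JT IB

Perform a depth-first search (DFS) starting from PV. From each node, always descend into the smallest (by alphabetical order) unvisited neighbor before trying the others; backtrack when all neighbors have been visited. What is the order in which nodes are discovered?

PV GT DY DV ED SI MZ ML RX AR WA IB CG EK RL YG JT VE IV

Visit PV
PV → GT
GT → DY
DY → DV
DV → ED
ED → SI
SI → MZ
MZ → ML
ML → RX
RX → AR
AR → WA
RX → IB
IB → CG
IB → EK
RX → RL
RX → YG
YG → JT
MZ → VE
PV → IV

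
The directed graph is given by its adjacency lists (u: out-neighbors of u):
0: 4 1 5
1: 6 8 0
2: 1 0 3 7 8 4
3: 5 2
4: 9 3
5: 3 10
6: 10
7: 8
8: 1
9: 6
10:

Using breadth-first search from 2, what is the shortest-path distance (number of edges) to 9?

2

Level 0: 2
Level 1: 0, 1, 3, 4, 7, 8
Level 2: 5, 6, 9
Level 3: 10
9 first appears at level 2.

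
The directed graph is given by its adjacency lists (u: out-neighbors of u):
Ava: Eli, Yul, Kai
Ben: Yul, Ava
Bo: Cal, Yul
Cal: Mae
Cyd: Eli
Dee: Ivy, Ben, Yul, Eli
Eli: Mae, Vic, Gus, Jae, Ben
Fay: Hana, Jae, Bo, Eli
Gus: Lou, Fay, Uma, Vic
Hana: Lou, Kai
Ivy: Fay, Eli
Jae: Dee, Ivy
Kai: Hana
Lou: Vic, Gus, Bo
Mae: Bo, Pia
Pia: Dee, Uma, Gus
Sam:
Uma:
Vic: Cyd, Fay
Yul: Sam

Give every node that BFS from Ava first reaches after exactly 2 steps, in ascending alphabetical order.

Level 0: Ava
Level 1: Eli, Kai, Yul
Level 2: Ben, Gus, Hana, Jae, Mae, Sam, Vic
Level 3: Bo, Cyd, Dee, Fay, Ivy, Lou, Pia, Uma
Level 4: Cal

Ben, Gus, Hana, Jae, Mae, Sam, Vic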